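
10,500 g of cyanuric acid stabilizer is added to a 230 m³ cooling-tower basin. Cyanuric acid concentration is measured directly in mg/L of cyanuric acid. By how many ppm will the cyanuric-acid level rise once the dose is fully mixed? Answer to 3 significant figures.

Volume: 230 m³ = 230,000 L.
Rise: 10,500 g / 230,000 L × 1000 = 45.65 mg/L.

45.7 ppm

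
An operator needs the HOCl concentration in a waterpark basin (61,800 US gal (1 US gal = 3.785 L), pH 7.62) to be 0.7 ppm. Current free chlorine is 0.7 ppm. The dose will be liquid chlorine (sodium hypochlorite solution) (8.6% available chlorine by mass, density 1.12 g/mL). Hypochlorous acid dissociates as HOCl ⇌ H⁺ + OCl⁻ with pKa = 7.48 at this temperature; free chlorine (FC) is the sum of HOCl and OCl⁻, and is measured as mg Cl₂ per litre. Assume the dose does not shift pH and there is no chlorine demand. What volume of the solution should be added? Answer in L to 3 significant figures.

2.35 L

Volume: 61,800 US gal × 3.785 L/gal = 233,913 L.
[OCl⁻]/[HOCl] = 10^(pH − pKa) = 10^(7.62 − 7.48) = 1.38; fraction as HOCl = 1/(1 + 1.38) = 0.4201.
Free chlorine required for 0.7 ppm HOCl: 0.7 / 0.4201 = 1.666 ppm.
FC to add: 1.666 − 0.7 = 0.9663 mg/L as Cl₂.
Cl₂ equivalent: 0.9663 mg/L × 233,913 L = 226 g.
Product at 8.6% available Cl: 226 / 0.086 = 2628 g.
Volume: 2628 g ÷ 1.12 g/mL = 2347 mL.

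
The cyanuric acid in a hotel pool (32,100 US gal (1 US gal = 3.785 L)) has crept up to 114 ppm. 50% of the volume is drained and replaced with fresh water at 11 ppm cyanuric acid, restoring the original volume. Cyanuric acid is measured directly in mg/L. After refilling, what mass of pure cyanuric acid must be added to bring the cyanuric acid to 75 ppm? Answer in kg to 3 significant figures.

1.52 kg

Volume: 32,100 US gal × 3.785 L/gal = 121,498 L.
After draining 50% and refilling: 114 × 0.50 + 11 × 0.50 = 62.5 ppm.
Deficit to target: 75 − 62.5 = 12.5 mg/L.
Mass: 12.5 mg/L × 121,498 L = 1519 g cyanuric acid.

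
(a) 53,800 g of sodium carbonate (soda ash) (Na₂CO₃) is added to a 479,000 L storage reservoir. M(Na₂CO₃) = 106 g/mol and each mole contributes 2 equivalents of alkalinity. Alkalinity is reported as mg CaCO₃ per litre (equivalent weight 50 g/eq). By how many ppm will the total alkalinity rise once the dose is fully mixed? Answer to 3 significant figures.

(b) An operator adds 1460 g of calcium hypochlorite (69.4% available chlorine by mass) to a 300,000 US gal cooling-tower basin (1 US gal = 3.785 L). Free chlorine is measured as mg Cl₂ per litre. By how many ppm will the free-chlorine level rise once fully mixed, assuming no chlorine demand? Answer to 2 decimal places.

(a) Moles of Na₂CO₃: 53,800 g ÷ 106 g/mol = 507.5 mol → 1015 eq of alkalinity.
(a) As CaCO₃: 1015 eq × 50 g/eq = 50,750 g.
(a) Rise: 50,750 g / 479,000 L × 1000 = 106 mg/L.

(b) Volume: 300,000 US gal × 3.785 L/gal = 1,135,500 L.
(b) Available chlorine delivered: 1460 g × 0.694 = 1013 g as Cl₂.
(b) Concentration rise: 1013 g / 1,135,500 L = 0.8923 mg/L = 0.89 ppm.

(a) 106 ppm; (b) 0.89 ppm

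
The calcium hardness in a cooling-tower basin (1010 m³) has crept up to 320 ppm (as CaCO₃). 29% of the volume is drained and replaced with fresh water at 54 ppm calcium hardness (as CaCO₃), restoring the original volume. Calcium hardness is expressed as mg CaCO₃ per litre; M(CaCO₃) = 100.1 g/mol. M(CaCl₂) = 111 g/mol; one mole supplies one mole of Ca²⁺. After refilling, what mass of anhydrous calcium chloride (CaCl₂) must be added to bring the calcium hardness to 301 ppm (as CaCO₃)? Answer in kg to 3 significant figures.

Volume: 1010 m³ = 1,010,000 L.
After draining 29% and refilling: 320 × 0.71 + 54 × 0.29 = 242.86 ppm.
Deficit to target: 301 − 242.86 = 58.14 mg/L.
As CaCO₃: 58.14 mg/L × 1,010,000 L = 58,720 g; ÷ 100.1 = 586.6 mol Ca²⁺.
Mass: 586.6 × 111 = 65,120 g.

65.1 kg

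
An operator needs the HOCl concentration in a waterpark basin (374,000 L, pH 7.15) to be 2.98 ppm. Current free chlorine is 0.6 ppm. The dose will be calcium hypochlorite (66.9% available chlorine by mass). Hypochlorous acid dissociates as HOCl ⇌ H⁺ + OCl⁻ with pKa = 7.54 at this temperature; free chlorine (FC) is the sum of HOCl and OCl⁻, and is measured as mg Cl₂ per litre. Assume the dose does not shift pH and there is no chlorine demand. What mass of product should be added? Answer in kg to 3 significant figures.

[OCl⁻]/[HOCl] = 10^(pH − pKa) = 10^(7.15 − 7.54) = 0.4074; fraction as HOCl = 1/(1 + 0.4074) = 0.7105.
Free chlorine required for 2.98 ppm HOCl: 2.98 / 0.7105 = 4.194 ppm.
FC to add: 4.194 − 0.6 = 3.594 mg/L as Cl₂.
Cl₂ equivalent: 3.594 mg/L × 374,000 L = 1344 g.
Product at 66.9% available Cl: 1344 / 0.669 = 2009 g.

2.01 kg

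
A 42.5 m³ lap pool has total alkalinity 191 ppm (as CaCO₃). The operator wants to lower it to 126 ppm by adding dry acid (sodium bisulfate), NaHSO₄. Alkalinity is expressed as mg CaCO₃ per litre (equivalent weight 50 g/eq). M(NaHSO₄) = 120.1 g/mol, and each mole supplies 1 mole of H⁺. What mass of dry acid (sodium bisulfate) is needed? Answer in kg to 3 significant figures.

6.64 kg

Volume: 42.5 m³ = 42,500 L.
Alkalinity to neutralize: (191 − 126) = 65 mg/L as CaCO₃ × 42,500 L = 2762 g as CaCO₃.
Equivalents of H⁺ required: 2762 ÷ 50 g/eq = 55.25 eq = 55.25 mol NaHSO₄.
Mass of NaHSO₄: 55.25 × 120.1 = 6636 g.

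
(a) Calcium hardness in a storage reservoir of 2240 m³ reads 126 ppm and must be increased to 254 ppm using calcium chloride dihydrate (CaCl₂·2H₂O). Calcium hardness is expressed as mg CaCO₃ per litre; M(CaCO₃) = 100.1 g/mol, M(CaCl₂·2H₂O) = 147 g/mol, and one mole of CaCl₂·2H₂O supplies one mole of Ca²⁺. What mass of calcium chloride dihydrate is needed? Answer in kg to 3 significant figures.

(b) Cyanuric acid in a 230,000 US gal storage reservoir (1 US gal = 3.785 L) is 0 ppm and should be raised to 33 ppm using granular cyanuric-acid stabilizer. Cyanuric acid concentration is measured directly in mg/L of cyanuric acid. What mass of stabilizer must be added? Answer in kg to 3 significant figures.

(a) Volume: 2240 m³ = 2,240,000 L.
(a) Hardness to add: (254 − 126) = 128 mg/L as CaCO₃ × 2,240,000 L = 286,700 g as CaCO₃.
(a) Moles of Ca²⁺ (1 mol Ca²⁺ ≡ 1 mol CaCO₃): 286,700 / 100.1 g/mol = 2864 mol.
(a) Mass of CaCl₂·2H₂O: 2864 × 147 = 421,100 g.

(b) Volume: 230,000 US gal × 3.785 L/gal = 870,550 L.
(b) CYA to add: (33 − 0) = 33 mg/L × 870,550 L = 28,730 g cyanuric acid.

(a) 421 kg; (b) 28.7 kg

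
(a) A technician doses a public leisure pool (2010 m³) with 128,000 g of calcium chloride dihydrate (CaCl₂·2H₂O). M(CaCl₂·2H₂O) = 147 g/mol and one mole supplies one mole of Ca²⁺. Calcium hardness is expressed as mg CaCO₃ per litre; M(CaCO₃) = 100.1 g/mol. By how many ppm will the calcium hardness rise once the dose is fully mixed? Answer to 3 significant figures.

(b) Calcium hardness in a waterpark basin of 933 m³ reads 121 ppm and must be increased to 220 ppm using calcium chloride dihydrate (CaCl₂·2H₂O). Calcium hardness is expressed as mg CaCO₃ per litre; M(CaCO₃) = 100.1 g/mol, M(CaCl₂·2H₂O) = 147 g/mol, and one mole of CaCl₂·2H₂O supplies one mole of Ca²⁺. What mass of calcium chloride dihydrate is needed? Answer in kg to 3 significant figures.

(a) Volume: 2010 m³ = 2,010,000 L.
(a) Moles of Ca²⁺: 128,000 g ÷ 147 g/mol = 870.7 mol.
(a) As CaCO₃: 870.7 mol × 100.1 g/mol = 87,160 g.
(a) Rise: 87,160 g / 2,010,000 L × 1000 = 43.36 mg/L.

(b) Volume: 933 m³ = 933,000 L.
(b) Hardness to add: (220 − 121) = 99 mg/L as CaCO₃ × 933,000 L = 92,370 g as CaCO₃.
(b) Moles of Ca²⁺ (1 mol Ca²⁺ ≡ 1 mol CaCO₃): 92,370 / 100.1 g/mol = 922.7 mol.
(b) Mass of CaCl₂·2H₂O: 922.7 × 147 = 135,600 g.

(a) 43.4 ppm; (b) 136 kg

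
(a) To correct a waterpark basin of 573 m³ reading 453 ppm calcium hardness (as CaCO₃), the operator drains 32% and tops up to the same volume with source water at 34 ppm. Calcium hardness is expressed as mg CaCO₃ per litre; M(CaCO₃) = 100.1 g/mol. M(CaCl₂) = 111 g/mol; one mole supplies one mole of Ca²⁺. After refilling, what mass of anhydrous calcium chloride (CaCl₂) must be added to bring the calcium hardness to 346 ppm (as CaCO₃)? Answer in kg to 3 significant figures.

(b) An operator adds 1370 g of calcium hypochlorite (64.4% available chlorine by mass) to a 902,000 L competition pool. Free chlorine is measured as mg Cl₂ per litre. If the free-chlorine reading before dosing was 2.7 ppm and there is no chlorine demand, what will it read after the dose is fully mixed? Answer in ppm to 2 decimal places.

(a) Volume: 573 m³ = 573,000 L.
(a) After draining 32% and refilling: 453 × 0.68 + 34 × 0.32 = 318.92 ppm.
(a) Deficit to target: 346 − 318.92 = 27.08 mg/L.
(a) As CaCO₃: 27.08 mg/L × 573,000 L = 15,520 g; ÷ 100.1 = 155 mol Ca²⁺.
(a) Mass: 155 × 111 = 17,210 g.

(b) Available chlorine delivered: 1370 g × 0.644 = 882.3 g as Cl₂.
(b) Concentration rise: 882.3 g / 902,000 L = 0.9781 mg/L = 0.98 ppm.
(b) Final FC: 2.7 + 0.98 = 3.68 ppm.

(a) 17.2 kg; (b) 3.68 ppm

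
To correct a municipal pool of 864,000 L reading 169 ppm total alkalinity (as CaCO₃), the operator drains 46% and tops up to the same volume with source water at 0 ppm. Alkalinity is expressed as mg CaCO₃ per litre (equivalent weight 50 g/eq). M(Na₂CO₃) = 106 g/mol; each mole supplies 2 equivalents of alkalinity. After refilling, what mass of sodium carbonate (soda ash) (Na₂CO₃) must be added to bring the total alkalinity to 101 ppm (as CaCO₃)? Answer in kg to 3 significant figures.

8.92 kg

After draining 46% and refilling: 169 × 0.54 + 0 × 0.46 = 91.26 ppm.
Deficit to target: 101 − 91.26 = 9.74 mg/L.
As CaCO₃: 9.74 mg/L × 864,000 L = 8415 g; ÷ 50 g/eq ÷ 2 = 84.15 mol Na₂CO₃.
Mass: 84.15 × 106 = 8920 g.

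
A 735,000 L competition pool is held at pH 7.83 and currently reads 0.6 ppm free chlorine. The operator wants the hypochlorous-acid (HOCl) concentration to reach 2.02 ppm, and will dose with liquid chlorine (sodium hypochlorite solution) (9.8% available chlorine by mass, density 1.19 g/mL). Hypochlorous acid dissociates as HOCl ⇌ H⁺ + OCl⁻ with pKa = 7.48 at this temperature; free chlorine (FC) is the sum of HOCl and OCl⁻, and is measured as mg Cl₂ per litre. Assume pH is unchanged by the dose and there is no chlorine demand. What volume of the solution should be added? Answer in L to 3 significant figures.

37.5 L

[OCl⁻]/[HOCl] = 10^(pH − pKa) = 10^(7.83 − 7.48) = 2.239; fraction as HOCl = 1/(1 + 2.239) = 0.3088.
Free chlorine required for 2.02 ppm HOCl: 2.02 / 0.3088 = 6.542 ppm.
FC to add: 6.542 − 0.6 = 5.942 mg/L as Cl₂.
Cl₂ equivalent: 5.942 mg/L × 735,000 L = 4368 g.
Product at 9.8% available Cl: 4368 / 0.098 = 44,570 g.
Volume: 44,570 g ÷ 1.19 g/mL = 37,450 mL.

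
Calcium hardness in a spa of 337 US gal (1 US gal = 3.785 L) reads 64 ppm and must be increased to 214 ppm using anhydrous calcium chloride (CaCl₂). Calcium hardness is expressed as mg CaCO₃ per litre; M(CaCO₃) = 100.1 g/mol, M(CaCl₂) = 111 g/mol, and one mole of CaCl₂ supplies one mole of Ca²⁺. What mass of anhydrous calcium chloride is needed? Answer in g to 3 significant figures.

Volume: 337 US gal × 3.785 L/gal = 1,276 L.
Hardness to add: (214 − 64) = 150 mg/L as CaCO₃ × 1,276 L = 191.3 g as CaCO₃.
Moles of Ca²⁺ (1 mol Ca²⁺ ≡ 1 mol CaCO₃): 191.3 / 100.1 g/mol = 1.911 mol.
Mass of CaCl₂: 1.911 × 111 = 212.2 g.

212 g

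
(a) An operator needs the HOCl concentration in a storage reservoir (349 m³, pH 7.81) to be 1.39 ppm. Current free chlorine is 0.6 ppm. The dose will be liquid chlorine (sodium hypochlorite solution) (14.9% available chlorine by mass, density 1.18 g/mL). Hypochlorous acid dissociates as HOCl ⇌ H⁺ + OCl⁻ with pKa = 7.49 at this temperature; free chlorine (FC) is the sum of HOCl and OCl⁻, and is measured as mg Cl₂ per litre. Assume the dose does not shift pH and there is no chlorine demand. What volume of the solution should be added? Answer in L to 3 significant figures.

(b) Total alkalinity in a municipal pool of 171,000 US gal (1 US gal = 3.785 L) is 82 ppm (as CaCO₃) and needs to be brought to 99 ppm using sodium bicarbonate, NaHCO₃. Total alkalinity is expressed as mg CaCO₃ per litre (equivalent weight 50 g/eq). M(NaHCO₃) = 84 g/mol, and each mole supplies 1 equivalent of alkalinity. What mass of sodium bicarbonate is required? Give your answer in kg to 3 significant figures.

(a) Volume: 349 m³ = 349,000 L.
(a) [OCl⁻]/[HOCl] = 10^(pH − pKa) = 10^(7.81 − 7.49) = 2.089; fraction as HOCl = 1/(1 + 2.089) = 0.3237.
(a) Free chlorine required for 1.39 ppm HOCl: 1.39 / 0.3237 = 4.294 ppm.
(a) FC to add: 4.294 − 0.6 = 3.694 mg/L as Cl₂.
(a) Cl₂ equivalent: 3.694 mg/L × 349,000 L = 1289 g.
(a) Product at 14.9% available Cl: 1289 / 0.149 = 8653 g.
(a) Volume: 8653 g ÷ 1.18 g/mL = 7333 mL.

(b) Volume: 171,000 US gal × 3.785 L/gal = 647,235 L.
(b) Alkalinity to add: (99 − 82) = 17 mg/L as CaCO₃ × 647,235 L = 11,000 g as CaCO₃.
(b) Equivalents: 11,000 g ÷ 50 g/eq = 220.1 eq.
(b) NaHCO₃ supplies 1 eq per mole → 220.1 mol.
(b) Mass: 220.1 mol × 84 g/mol = 18,490 g.

(a) 7.33 L; (b) 18.5 kg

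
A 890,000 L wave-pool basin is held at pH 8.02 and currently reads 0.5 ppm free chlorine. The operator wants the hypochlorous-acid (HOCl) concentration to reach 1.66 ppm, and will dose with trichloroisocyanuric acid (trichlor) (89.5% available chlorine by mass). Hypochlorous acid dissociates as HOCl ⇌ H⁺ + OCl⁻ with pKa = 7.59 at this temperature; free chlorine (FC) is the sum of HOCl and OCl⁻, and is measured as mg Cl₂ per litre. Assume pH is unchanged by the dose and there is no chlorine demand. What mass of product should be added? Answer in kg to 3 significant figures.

[OCl⁻]/[HOCl] = 10^(pH − pKa) = 10^(8.02 − 7.59) = 2.692; fraction as HOCl = 1/(1 + 2.692) = 0.2709.
Free chlorine required for 1.66 ppm HOCl: 1.66 / 0.2709 = 6.128 ppm.
FC to add: 6.128 − 0.5 = 5.628 mg/L as Cl₂.
Cl₂ equivalent: 5.628 mg/L × 890,000 L = 5009 g.
Product at 89.5% available Cl: 5009 / 0.895 = 5597 g.

5.60 kg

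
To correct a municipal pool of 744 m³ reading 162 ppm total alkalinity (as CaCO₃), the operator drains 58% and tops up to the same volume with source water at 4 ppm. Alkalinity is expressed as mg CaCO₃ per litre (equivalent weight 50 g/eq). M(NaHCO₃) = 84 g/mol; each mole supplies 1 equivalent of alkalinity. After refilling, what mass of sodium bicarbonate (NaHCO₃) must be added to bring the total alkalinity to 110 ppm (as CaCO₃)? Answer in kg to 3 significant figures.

Volume: 744 m³ = 744,000 L.
After draining 58% and refilling: 162 × 0.42 + 4 × 0.58 = 70.36 ppm.
Deficit to target: 110 − 70.36 = 39.64 mg/L.
As CaCO₃: 39.64 mg/L × 744,000 L = 29,490 g; ÷ 50 g/eq ÷ 1 = 589.8 mol NaHCO₃.
Mass: 589.8 × 84 = 49,550 g.

49.5 kg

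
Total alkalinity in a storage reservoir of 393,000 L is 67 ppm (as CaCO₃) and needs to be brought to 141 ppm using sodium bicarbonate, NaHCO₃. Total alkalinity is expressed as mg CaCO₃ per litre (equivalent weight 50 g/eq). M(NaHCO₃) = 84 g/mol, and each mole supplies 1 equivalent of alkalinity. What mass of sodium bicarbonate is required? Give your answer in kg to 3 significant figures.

48.9 kg

Alkalinity to add: (141 − 67) = 74 mg/L as CaCO₃ × 393,000 L = 29,080 g as CaCO₃.
Equivalents: 29,080 g ÷ 50 g/eq = 581.6 eq.
NaHCO₃ supplies 1 eq per mole → 581.6 mol.
Mass: 581.6 mol × 84 g/mol = 48,860 g.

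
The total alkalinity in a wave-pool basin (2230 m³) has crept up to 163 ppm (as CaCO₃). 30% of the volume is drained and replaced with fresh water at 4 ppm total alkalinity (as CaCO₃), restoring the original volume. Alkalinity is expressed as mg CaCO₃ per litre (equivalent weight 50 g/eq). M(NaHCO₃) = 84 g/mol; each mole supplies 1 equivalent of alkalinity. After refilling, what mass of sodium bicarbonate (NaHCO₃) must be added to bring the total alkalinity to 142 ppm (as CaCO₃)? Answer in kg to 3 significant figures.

Volume: 2230 m³ = 2,230,000 L.
After draining 30% and refilling: 163 × 0.70 + 4 × 0.30 = 115.3 ppm.
Deficit to target: 142 − 115.3 = 26.7 mg/L.
As CaCO₃: 26.7 mg/L × 2,230,000 L = 59,540 g; ÷ 50 g/eq ÷ 1 = 1191 mol NaHCO₃.
Mass: 1191 × 84 = 100,000 g.

100 kg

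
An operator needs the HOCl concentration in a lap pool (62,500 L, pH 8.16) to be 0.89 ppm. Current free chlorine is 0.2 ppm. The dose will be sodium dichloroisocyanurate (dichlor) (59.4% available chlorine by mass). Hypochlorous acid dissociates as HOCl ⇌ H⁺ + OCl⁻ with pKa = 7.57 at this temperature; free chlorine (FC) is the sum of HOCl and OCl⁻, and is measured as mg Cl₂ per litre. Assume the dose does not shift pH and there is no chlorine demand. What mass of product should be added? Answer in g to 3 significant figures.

[OCl⁻]/[HOCl] = 10^(pH − pKa) = 10^(8.16 − 7.57) = 3.89; fraction as HOCl = 1/(1 + 3.89) = 0.2045.
Free chlorine required for 0.89 ppm HOCl: 0.89 / 0.2045 = 4.353 ppm.
FC to add: 4.353 − 0.2 = 4.153 mg/L as Cl₂.
Cl₂ equivalent: 4.153 mg/L × 62,500 L = 259.5 g.
Product at 59.4% available Cl: 259.5 / 0.594 = 436.9 g.

437 g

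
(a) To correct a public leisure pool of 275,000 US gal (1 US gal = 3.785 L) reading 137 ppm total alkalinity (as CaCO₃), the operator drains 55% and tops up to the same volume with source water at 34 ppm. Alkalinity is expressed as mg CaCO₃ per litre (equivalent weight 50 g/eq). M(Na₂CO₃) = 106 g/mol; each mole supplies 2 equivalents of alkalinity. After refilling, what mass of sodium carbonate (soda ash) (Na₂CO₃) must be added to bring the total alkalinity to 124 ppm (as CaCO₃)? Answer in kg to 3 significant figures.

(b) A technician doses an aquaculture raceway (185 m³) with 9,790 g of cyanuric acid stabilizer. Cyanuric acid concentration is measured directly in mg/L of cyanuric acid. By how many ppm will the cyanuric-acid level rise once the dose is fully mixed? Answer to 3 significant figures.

(a) 48.2 kg; (b) 52.9 ppm

(a) Volume: 275,000 US gal × 3.785 L/gal = 1,040,875 L.
(a) After draining 55% and refilling: 137 × 0.45 + 34 × 0.55 = 80.35 ppm.
(a) Deficit to target: 124 − 80.35 = 43.65 mg/L.
(a) As CaCO₃: 43.65 mg/L × 1,040,875 L = 45,430 g; ÷ 50 g/eq ÷ 2 = 454.3 mol Na₂CO₃.
(a) Mass: 454.3 × 106 = 48,160 g.

(b) Volume: 185 m³ = 185,000 L.
(b) Rise: 9,790 g / 185,000 L × 1000 = 52.92 mg/L.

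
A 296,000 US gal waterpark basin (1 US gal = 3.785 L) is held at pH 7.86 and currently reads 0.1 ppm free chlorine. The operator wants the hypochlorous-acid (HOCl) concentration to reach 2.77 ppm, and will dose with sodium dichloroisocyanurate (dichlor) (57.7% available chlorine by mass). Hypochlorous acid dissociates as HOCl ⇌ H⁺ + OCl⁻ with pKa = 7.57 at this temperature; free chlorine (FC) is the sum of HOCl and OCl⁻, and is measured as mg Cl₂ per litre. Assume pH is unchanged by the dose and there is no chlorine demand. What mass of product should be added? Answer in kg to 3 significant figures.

Volume: 296,000 US gal × 3.785 L/gal = 1,120,360 L.
[OCl⁻]/[HOCl] = 10^(pH − pKa) = 10^(7.86 − 7.57) = 1.95; fraction as HOCl = 1/(1 + 1.95) = 0.339.
Free chlorine required for 2.77 ppm HOCl: 2.77 / 0.339 = 8.171 ppm.
FC to add: 8.171 − 0.1 = 8.071 mg/L as Cl₂.
Cl₂ equivalent: 8.071 mg/L × 1,120,360 L = 9043 g.
Product at 57.7% available Cl: 9043 / 0.577 = 15,670 g.

15.7 kg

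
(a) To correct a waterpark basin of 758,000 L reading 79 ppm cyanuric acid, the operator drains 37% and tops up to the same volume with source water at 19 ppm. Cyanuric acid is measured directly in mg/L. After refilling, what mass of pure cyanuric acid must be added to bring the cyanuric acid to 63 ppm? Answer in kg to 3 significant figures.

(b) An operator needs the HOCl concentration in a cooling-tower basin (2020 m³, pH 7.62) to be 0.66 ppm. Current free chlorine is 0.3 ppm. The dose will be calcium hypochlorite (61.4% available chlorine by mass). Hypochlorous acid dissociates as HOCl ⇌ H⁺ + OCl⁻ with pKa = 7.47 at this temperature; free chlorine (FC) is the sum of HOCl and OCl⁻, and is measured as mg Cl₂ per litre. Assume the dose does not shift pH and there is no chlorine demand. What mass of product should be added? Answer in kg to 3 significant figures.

(a) After draining 37% and refilling: 79 × 0.63 + 19 × 0.37 = 56.8 ppm.
(a) Deficit to target: 63 − 56.8 = 6.2 mg/L.
(a) Mass: 6.2 mg/L × 758,000 L = 4700 g cyanuric acid.

(b) Volume: 2020 m³ = 2,020,000 L.
(b) [OCl⁻]/[HOCl] = 10^(pH − pKa) = 10^(7.62 − 7.47) = 1.413; fraction as HOCl = 1/(1 + 1.413) = 0.4145.
(b) Free chlorine required for 0.66 ppm HOCl: 0.66 / 0.4145 = 1.592 ppm.
(b) FC to add: 1.592 − 0.3 = 1.292 mg/L as Cl₂.
(b) Cl₂ equivalent: 1.292 mg/L × 2,020,000 L = 2610 g.
(b) Product at 61.4% available Cl: 2610 / 0.614 = 4251 g.

(a) 4.70 kg; (b) 4.25 kg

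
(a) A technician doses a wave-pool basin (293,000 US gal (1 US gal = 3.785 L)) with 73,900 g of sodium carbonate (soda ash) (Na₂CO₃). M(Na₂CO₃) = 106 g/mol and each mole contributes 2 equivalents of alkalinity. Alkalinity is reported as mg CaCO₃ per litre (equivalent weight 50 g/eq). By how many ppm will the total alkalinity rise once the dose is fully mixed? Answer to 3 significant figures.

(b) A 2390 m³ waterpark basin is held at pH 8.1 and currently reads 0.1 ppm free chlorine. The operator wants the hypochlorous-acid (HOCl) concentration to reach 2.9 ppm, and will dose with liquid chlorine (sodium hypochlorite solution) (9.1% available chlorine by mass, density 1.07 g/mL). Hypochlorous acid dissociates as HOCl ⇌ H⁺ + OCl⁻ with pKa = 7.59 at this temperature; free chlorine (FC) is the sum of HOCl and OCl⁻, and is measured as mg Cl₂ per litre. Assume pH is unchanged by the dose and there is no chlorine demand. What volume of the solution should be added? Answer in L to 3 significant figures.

(a) 62.9 ppm; (b) 299 L

(a) Volume: 293,000 US gal × 3.785 L/gal = 1,109,005 L.
(a) Moles of Na₂CO₃: 73,900 g ÷ 106 g/mol = 697.2 mol → 1394 eq of alkalinity.
(a) As CaCO₃: 1394 eq × 50 g/eq = 69,720 g.
(a) Rise: 69,720 g / 1,109,005 L × 1000 = 62.86 mg/L.

(b) Volume: 2390 m³ = 2,390,000 L.
(b) [OCl⁻]/[HOCl] = 10^(pH − pKa) = 10^(8.1 − 7.59) = 3.236; fraction as HOCl = 1/(1 + 3.236) = 0.2361.
(b) Free chlorine required for 2.9 ppm HOCl: 2.9 / 0.2361 = 12.28 ppm.
(b) FC to add: 12.28 − 0.1 = 12.18 mg/L as Cl₂.
(b) Cl₂ equivalent: 12.18 mg/L × 2,390,000 L = 29,120 g.
(b) Product at 9.1% available Cl: 29,120 / 0.091 = 320,000 g.
(b) Volume: 320,000 g ÷ 1.07 g/mL = 299,100 mL.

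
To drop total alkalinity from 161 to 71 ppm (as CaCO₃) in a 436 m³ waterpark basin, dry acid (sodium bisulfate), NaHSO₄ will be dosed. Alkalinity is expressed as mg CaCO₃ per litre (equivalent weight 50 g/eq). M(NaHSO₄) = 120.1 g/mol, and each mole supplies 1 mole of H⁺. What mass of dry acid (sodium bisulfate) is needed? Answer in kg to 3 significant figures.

94.3 kg

Volume: 436 m³ = 436,000 L.
Alkalinity to neutralize: (161 − 71) = 90 mg/L as CaCO₃ × 436,000 L = 39,240 g as CaCO₃.
Equivalents of H⁺ required: 39,240 ÷ 50 g/eq = 784.8 eq = 784.8 mol NaHSO₄.
Mass of NaHSO₄: 784.8 × 120.1 = 94,250 g.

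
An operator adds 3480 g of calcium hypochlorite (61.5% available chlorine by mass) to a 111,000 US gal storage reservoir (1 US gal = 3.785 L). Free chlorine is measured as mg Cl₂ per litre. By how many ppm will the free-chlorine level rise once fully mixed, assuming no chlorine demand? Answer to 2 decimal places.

5.09 ppm

Volume: 111,000 US gal × 3.785 L/gal = 420,135 L.
Available chlorine delivered: 3480 g × 0.615 = 2140 g as Cl₂.
Concentration rise: 2140 g / 420,135 L = 5.094 mg/L = 5.09 ppm.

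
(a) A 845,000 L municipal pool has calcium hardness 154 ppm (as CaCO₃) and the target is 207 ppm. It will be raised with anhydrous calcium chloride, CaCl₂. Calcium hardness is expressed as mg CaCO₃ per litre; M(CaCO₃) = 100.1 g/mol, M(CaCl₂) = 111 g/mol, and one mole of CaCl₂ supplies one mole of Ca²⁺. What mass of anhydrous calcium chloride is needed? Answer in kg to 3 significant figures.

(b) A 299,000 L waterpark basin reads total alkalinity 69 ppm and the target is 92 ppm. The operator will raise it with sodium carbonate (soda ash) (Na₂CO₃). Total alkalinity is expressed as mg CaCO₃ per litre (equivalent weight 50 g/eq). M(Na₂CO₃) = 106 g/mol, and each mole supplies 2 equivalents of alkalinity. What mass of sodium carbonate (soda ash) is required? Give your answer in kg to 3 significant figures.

(a) Hardness to add: (207 − 154) = 53 mg/L as CaCO₃ × 845,000 L = 44,780 g as CaCO₃.
(a) Moles of Ca²⁺ (1 mol Ca²⁺ ≡ 1 mol CaCO₃): 44,780 / 100.1 g/mol = 447.4 mol.
(a) Mass of CaCl₂: 447.4 × 111 = 49,660 g.

(b) Alkalinity to add: (92 − 69) = 23 mg/L as CaCO₃ × 299,000 L = 6877 g as CaCO₃.
(b) Equivalents: 6877 g ÷ 50 g/eq = 137.5 eq.
(b) Each mole of Na₂CO₃ supplies 2 eq, so 137.5 / 2 = 68.77 mol.
(b) Mass: 68.77 mol × 106 g/mol = 7290 g.

(a) 49.7 kg; (b) 7.29 kg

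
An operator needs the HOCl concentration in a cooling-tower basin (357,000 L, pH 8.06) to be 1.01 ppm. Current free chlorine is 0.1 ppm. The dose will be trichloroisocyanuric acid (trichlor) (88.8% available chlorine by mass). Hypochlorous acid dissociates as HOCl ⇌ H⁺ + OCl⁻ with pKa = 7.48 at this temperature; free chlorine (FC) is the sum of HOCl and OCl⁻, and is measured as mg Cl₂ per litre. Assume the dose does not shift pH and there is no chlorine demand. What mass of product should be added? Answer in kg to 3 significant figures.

[OCl⁻]/[HOCl] = 10^(pH − pKa) = 10^(8.06 − 7.48) = 3.802; fraction as HOCl = 1/(1 + 3.802) = 0.2083.
Free chlorine required for 1.01 ppm HOCl: 1.01 / 0.2083 = 4.85 ppm.
FC to add: 4.85 − 0.1 = 4.75 mg/L as Cl₂.
Cl₂ equivalent: 4.75 mg/L × 357,000 L = 1696 g.
Product at 88.8% available Cl: 1696 / 0.888 = 1910 g.

1.91 kg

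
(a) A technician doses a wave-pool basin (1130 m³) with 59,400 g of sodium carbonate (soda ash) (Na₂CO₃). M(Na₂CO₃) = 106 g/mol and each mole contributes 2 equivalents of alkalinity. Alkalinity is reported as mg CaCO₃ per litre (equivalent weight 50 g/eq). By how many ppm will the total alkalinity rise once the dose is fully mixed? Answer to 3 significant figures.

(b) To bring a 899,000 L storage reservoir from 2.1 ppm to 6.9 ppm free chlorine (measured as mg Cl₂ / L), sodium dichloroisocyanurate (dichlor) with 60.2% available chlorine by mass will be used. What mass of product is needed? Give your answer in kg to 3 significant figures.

(a) 49.6 ppm; (b) 7.17 kg

(a) Volume: 1130 m³ = 1,130,000 L.
(a) Moles of Na₂CO₃: 59,400 g ÷ 106 g/mol = 560.4 mol → 1121 eq of alkalinity.
(a) As CaCO₃: 1121 eq × 50 g/eq = 56,040 g.
(a) Rise: 56,040 g / 1,130,000 L × 1000 = 49.59 mg/L.

(b) Chlorine deficit: 6.9 − 2.1 = 4.8 ppm = 4.8 mg/L as Cl₂.
(b) Cl₂ equivalent needed: 4.8 mg/L × 899,000 L = 4,315,000 mg = 4315 g.
(b) Product at 60.2% available chlorine: 4315 / 0.602 = 7168 g.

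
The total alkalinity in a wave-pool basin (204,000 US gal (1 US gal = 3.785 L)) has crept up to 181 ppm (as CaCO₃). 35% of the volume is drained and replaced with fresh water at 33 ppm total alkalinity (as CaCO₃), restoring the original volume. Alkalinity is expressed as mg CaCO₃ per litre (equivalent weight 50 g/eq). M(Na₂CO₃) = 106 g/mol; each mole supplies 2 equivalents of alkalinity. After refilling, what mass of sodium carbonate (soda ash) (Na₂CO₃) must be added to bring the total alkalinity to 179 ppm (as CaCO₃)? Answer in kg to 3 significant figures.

40.8 kg

Volume: 204,000 US gal × 3.785 L/gal = 772,140 L.
After draining 35% and refilling: 181 × 0.65 + 33 × 0.35 = 129.2 ppm.
Deficit to target: 179 − 129.2 = 49.8 mg/L.
As CaCO₃: 49.8 mg/L × 772,140 L = 38,450 g; ÷ 50 g/eq ÷ 2 = 384.5 mol Na₂CO₃.
Mass: 384.5 × 106 = 40,760 g.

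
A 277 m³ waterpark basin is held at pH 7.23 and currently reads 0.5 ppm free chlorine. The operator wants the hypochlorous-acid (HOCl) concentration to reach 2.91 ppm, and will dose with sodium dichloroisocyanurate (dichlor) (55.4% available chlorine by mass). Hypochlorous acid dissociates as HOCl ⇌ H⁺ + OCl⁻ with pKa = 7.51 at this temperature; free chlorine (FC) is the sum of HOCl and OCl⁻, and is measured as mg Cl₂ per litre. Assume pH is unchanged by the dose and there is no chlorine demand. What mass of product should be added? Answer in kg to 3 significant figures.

1.97 kg

Volume: 277 m³ = 277,000 L.
[OCl⁻]/[HOCl] = 10^(pH − pKa) = 10^(7.23 − 7.51) = 0.5248; fraction as HOCl = 1/(1 + 0.5248) = 0.6558.
Free chlorine required for 2.91 ppm HOCl: 2.91 / 0.6558 = 4.437 ppm.
FC to add: 4.437 − 0.5 = 3.937 mg/L as Cl₂.
Cl₂ equivalent: 3.937 mg/L × 277,000 L = 1091 g.
Product at 55.4% available Cl: 1091 / 0.554 = 1969 g.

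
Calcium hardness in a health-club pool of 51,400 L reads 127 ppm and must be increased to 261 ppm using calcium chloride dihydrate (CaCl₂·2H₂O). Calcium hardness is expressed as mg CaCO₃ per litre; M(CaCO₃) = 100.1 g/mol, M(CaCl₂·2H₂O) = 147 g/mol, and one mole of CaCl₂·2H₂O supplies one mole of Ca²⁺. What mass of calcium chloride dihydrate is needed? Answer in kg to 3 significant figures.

10.1 kg

Hardness to add: (261 − 127) = 134 mg/L as CaCO₃ × 51,400 L = 6888 g as CaCO₃.
Moles of Ca²⁺ (1 mol Ca²⁺ ≡ 1 mol CaCO₃): 6888 / 100.1 g/mol = 68.81 mol.
Mass of CaCl₂·2H₂O: 68.81 × 147 = 10,110 g.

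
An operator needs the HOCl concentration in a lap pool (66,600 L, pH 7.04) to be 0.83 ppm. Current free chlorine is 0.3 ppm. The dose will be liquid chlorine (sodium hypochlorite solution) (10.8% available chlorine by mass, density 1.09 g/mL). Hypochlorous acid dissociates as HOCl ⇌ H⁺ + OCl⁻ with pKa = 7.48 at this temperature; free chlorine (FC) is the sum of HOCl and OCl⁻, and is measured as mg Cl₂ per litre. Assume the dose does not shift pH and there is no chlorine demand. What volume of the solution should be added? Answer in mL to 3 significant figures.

470 mL

[OCl⁻]/[HOCl] = 10^(pH − pKa) = 10^(7.04 − 7.48) = 0.3631; fraction as HOCl = 1/(1 + 0.3631) = 0.7336.
Free chlorine required for 0.83 ppm HOCl: 0.83 / 0.7336 = 1.131 ppm.
FC to add: 1.131 − 0.3 = 0.8314 mg/L as Cl₂.
Cl₂ equivalent: 0.8314 mg/L × 66,600 L = 55.37 g.
Product at 10.8% available Cl: 55.37 / 0.108 = 512.7 g.
Volume: 512.7 g ÷ 1.09 g/mL = 470.3 mL.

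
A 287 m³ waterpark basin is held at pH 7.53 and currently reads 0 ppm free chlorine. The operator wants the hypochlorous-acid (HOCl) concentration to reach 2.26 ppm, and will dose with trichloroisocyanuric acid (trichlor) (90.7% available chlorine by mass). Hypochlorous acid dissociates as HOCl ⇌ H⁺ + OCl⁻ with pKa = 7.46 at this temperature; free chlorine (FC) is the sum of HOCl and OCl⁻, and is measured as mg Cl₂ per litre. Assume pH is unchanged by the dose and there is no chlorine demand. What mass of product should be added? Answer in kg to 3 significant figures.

1.56 kg

Volume: 287 m³ = 287,000 L.
[OCl⁻]/[HOCl] = 10^(pH − pKa) = 10^(7.53 − 7.46) = 1.175; fraction as HOCl = 1/(1 + 1.175) = 0.4598.
Free chlorine required for 2.26 ppm HOCl: 2.26 / 0.4598 = 4.915 ppm.
FC to add: 4.915 − 0 = 4.915 mg/L as Cl₂.
Cl₂ equivalent: 4.915 mg/L × 287,000 L = 1411 g.
Product at 90.7% available Cl: 1411 / 0.907 = 1555 g.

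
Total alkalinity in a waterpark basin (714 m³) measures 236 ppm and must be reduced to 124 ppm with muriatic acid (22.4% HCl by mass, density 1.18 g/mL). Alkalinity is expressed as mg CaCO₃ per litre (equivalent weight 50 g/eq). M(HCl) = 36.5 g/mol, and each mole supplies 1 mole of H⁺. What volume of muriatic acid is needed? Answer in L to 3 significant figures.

221 L

Volume: 714 m³ = 714,000 L.
Alkalinity to neutralize: (236 − 124) = 112 mg/L as CaCO₃ × 714,000 L = 79,970 g as CaCO₃.
Equivalents of H⁺ required: 79,970 ÷ 50 g/eq = 1599 eq = 1599 mol HCl.
Mass of HCl: 1599 × 36.5 = 58,380 g.
Mass of 22.4% solution: 58,380 / 0.224 = 260,600 g.
Volume: 260,600 g ÷ 1.18 g/mL = 220,900 mL.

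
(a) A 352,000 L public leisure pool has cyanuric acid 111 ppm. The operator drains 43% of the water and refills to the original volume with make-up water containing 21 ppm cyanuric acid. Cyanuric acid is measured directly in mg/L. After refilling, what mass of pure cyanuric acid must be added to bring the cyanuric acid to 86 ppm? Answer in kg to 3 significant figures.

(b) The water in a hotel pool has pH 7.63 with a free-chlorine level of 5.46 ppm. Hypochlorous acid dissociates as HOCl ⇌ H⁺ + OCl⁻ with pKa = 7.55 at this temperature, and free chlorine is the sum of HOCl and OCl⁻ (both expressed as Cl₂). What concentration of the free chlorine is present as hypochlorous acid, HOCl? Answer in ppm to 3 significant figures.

(a) After draining 43% and refilling: 111 × 0.57 + 21 × 0.43 = 72.3 ppm.
(a) Deficit to target: 86 − 72.3 = 13.7 mg/L.
(a) Mass: 13.7 mg/L × 352,000 L = 4822 g cyanuric acid.

(b) [OCl⁻]/[HOCl] = 10^(pH − pKa) = 10^(7.63 − 7.55) = 10^0.08 = 1.202.
(b) Fraction as HOCl = 1 / (1 + 1.202) = 0.4541.
(b) HOCl = 0.4541 × 5.46 ppm = 2.479 ppm.

(a) 4.82 kg; (b) 2.48 ppm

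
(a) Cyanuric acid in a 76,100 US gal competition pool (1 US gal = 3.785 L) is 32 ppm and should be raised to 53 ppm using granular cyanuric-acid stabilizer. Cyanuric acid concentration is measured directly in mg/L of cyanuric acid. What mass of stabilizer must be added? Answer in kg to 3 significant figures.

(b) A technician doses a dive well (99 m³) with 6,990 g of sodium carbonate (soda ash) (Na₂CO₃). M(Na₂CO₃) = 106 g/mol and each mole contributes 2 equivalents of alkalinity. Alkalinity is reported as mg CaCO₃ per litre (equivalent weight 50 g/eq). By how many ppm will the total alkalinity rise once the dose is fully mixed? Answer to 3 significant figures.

(a) 6.05 kg; (b) 66.6 ppm

(a) Volume: 76,100 US gal × 3.785 L/gal = 288,038 L.
(a) CYA to add: (53 − 32) = 21 mg/L × 288,038 L = 6049 g cyanuric acid.

(b) Volume: 99 m³ = 99,000 L.
(b) Moles of Na₂CO₃: 6,990 g ÷ 106 g/mol = 65.94 mol → 131.9 eq of alkalinity.
(b) As CaCO₃: 131.9 eq × 50 g/eq = 6594 g.
(b) Rise: 6594 g / 99,000 L × 1000 = 66.61 mg/L.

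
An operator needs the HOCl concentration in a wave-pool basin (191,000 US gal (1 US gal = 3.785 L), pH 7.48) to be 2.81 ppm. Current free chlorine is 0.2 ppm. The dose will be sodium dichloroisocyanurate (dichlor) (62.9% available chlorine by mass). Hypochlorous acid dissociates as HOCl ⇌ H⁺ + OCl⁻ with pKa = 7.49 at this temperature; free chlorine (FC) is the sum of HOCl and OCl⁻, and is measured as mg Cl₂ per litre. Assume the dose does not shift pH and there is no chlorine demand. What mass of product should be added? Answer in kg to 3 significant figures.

Volume: 191,000 US gal × 3.785 L/gal = 722,935 L.
[OCl⁻]/[HOCl] = 10^(pH − pKa) = 10^(7.48 − 7.49) = 0.9772; fraction as HOCl = 1/(1 + 0.9772) = 0.5058.
Free chlorine required for 2.81 ppm HOCl: 2.81 / 0.5058 = 5.556 ppm.
FC to add: 5.556 − 0.2 = 5.356 mg/L as Cl₂.
Cl₂ equivalent: 5.356 mg/L × 722,935 L = 3872 g.
Product at 62.9% available Cl: 3872 / 0.629 = 6156 g.

6.16 kg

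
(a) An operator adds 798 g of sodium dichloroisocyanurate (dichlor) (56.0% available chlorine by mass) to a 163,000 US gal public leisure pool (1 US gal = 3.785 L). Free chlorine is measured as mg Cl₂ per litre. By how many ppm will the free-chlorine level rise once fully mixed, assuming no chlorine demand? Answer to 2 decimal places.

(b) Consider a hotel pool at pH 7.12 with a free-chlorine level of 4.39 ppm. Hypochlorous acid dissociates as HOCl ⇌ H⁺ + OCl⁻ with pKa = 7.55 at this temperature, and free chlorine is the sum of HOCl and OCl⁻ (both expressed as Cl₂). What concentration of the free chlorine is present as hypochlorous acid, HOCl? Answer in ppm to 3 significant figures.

(a) Volume: 163,000 US gal × 3.785 L/gal = 616,955 L.
(a) Available chlorine delivered: 798 g × 0.56 = 446.9 g as Cl₂.
(a) Concentration rise: 446.9 g / 616,955 L = 0.7243 mg/L = 0.72 ppm.

(b) [OCl⁻]/[HOCl] = 10^(pH − pKa) = 10^(7.12 − 7.55) = 10^-0.43 = 0.3715.
(b) Fraction as HOCl = 1 / (1 + 0.3715) = 0.7291.
(b) HOCl = 0.7291 × 4.39 ppm = 3.201 ppm.

(a) 0.72 ppm; (b) 3.20 ppm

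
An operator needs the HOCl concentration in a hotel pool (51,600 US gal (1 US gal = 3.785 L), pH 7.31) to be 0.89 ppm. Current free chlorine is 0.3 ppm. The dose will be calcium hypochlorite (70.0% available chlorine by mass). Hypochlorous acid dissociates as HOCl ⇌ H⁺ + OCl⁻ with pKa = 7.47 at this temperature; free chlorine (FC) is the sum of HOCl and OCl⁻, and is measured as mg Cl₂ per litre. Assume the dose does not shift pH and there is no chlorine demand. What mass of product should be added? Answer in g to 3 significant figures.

336 g

Volume: 51,600 US gal × 3.785 L/gal = 195,306 L.
[OCl⁻]/[HOCl] = 10^(pH − pKa) = 10^(7.31 − 7.47) = 0.6918; fraction as HOCl = 1/(1 + 0.6918) = 0.5911.
Free chlorine required for 0.89 ppm HOCl: 0.89 / 0.5911 = 1.506 ppm.
FC to add: 1.506 − 0.3 = 1.206 mg/L as Cl₂.
Cl₂ equivalent: 1.206 mg/L × 195,306 L = 235.5 g.
Product at 70.0% available Cl: 235.5 / 0.7 = 336.4 g.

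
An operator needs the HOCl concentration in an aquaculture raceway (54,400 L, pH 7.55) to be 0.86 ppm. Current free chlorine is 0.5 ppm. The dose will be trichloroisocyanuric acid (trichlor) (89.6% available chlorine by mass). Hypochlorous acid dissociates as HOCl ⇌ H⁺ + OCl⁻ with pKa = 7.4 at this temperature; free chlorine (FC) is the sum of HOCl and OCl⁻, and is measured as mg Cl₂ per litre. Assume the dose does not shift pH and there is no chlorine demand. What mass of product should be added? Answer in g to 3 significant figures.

[OCl⁻]/[HOCl] = 10^(pH − pKa) = 10^(7.55 − 7.4) = 1.413; fraction as HOCl = 1/(1 + 1.413) = 0.4145.
Free chlorine required for 0.86 ppm HOCl: 0.86 / 0.4145 = 2.075 ppm.
FC to add: 2.075 − 0.5 = 1.575 mg/L as Cl₂.
Cl₂ equivalent: 1.575 mg/L × 54,400 L = 85.67 g.
Product at 89.6% available Cl: 85.67 / 0.896 = 95.61 g.

95.6 g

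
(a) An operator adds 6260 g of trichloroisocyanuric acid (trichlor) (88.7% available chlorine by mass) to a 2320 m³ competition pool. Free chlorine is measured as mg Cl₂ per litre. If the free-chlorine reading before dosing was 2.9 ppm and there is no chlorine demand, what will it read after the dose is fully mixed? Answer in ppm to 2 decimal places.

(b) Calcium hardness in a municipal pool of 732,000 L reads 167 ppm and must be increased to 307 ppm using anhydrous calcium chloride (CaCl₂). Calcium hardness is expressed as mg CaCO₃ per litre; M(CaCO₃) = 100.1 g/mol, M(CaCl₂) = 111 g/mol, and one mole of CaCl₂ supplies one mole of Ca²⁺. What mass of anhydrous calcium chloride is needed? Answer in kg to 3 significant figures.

(a) Volume: 2320 m³ = 2,320,000 L.
(a) Available chlorine delivered: 6260 g × 0.887 = 5553 g as Cl₂.
(a) Concentration rise: 5553 g / 2,320,000 L = 2.393 mg/L = 2.39 ppm.
(a) Final FC: 2.9 + 2.39 = 5.29 ppm.

(b) Hardness to add: (307 − 167) = 140 mg/L as CaCO₃ × 732,000 L = 102,500 g as CaCO₃.
(b) Moles of Ca²⁺ (1 mol Ca²⁺ ≡ 1 mol CaCO₃): 102,500 / 100.1 g/mol = 1024 mol.
(b) Mass of CaCl₂: 1024 × 111 = 113,600 g.

(a) 5.29 ppm; (b) 114 kg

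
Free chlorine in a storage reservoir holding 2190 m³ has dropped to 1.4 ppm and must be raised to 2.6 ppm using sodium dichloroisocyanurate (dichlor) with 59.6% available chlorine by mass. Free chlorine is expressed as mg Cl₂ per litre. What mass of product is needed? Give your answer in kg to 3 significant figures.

Volume: 2190 m³ = 2,190,000 L.
Chlorine deficit: 2.6 − 1.4 = 1.2 ppm = 1.2 mg/L as Cl₂.
Cl₂ equivalent needed: 1.2 mg/L × 2,190,000 L = 2,628,000 mg = 2628 g.
Product at 59.6% available chlorine: 2628 / 0.596 = 4409 g.

4.41 kg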